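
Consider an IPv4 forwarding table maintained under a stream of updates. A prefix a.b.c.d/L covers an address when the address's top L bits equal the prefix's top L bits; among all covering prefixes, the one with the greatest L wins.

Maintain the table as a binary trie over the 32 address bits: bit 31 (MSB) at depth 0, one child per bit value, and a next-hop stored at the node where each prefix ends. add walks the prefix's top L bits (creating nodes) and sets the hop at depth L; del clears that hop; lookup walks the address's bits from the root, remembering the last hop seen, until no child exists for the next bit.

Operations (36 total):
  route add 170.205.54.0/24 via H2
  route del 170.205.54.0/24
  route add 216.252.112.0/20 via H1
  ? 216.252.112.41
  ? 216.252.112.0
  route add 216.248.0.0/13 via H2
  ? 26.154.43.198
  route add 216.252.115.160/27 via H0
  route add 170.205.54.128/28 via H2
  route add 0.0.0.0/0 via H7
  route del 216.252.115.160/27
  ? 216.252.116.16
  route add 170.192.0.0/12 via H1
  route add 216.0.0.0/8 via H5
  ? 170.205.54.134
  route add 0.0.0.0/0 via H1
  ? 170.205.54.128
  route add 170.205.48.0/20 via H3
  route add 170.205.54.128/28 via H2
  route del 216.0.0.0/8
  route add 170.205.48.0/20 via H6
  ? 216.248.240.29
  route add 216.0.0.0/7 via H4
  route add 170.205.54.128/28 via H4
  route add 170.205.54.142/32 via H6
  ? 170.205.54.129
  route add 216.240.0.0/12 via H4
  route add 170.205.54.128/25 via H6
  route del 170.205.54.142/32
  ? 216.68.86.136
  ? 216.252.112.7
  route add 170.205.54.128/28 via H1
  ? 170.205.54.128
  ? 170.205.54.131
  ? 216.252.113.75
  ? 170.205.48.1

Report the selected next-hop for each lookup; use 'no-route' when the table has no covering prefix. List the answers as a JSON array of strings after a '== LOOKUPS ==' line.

Trace:
  + 170.205.54.0/24 (H2) depth=24
  - 170.205.54.0/24 clear@24
  + 216.252.112.0/20 (H1) depth=20
  lookup 216.252.112.41: bits 11011000111111000111 walk d0:-→d1:-→d2:-→d3:-→d4:-→d5:-→d6:-→d7:-→d8:-→d9:-→d10:-→d11:-→d12:-→d13:-→d14:-→d15:-→d16:-→d17:-→d18:-→d19:-→d20:H1 -> H1
  lookup 216.252.112.0: bits 11011000111111000111 walk d0:-→d1:-→d2:-→d3:-→d4:-→d5:-→d6:-→d7:-→d8:-→d9:-→d10:-→d11:-→d12:-→d13:-→d14:-→d15:-→d16:-→d17:-→d18:-→d19:-→d20:H1 -> H1
  + 216.248.0.0/13 (H2) depth=13
  lookup 26.154.43.198: bits ε walk d0:- -> no-route
  + 216.252.115.160/27 (H0) depth=27
  + 170.205.54.128/28 (H2) depth=28
  + 0.0.0.0/0 (H7) depth=0
  - 216.252.115.160/27 clear@27
  lookup 216.252.116.16: bits 110110001111110001110 walk d0:H7→d1:-→d2:-→d3:-→d4:-→d5:-→d6:-→d7:-→d8:-→d9:-→d10:-→d11:-→d12:-→d13:H2→d14:-→d15:-→d16:-→d17:-→d18:-→d19:-→d20:H1→d21:- -> H1
  + 170.192.0.0/12 (H1) depth=12
  + 216.0.0.0/8 (H5) depth=8
  lookup 170.205.54.134: bits 1010101011001101001101101000 walk d0:H7→d1:-→d2:-→d3:-→d4:-→d5:-→d6:-→d7:-→d8:-→d9:-→d10:-→d11:-→d12:H1→d13:-→d14:-→d15:-→d16:-→d17:-→d18:-→d19:-→d20:-→d21:-→d22:-→d23:-→d24:-→d25:-→d26:-→d27:-→d28:H2 -> H2
  + 0.0.0.0/0 (H1) depth=0
  lookup 170.205.54.128: bits 1010101011001101001101101000 walk d0:H1→d1:-→d2:-→d3:-→d4:-→d5:-→d6:-→d7:-→d8:-→d9:-→d10:-→d11:-→d12:H1→d13:-→d14:-→d15:-→d16:-→d17:-→d18:-→d19:-→d20:-→d21:-→d22:-→d23:-→d24:-→d25:-→d26:-→d27:-→d28:H2 -> H2
  + 170.205.48.0/20 (H3) depth=20
  + 170.205.54.128/28 (H2) depth=28
  - 216.0.0.0/8 clear@8
  + 170.205.48.0/20 (H6) depth=20
  lookup 216.248.240.29: bits 1101100011111 walk d0:H1→d1:-→d2:-→d3:-→d4:-→d5:-→d6:-→d7:-→d8:-→d9:-→d10:-→d11:-→d12:-→d13:H2 -> H2
  + 216.0.0.0/7 (H4) depth=7
  + 170.205.54.128/28 (H4) depth=28
  + 170.205.54.142/32 (H6) depth=32
  lookup 170.205.54.129: bits 1010101011001101001101101000 walk d0:H1→d1:-→d2:-→d3:-→d4:-→d5:-→d6:-→d7:-→d8:-→d9:-→d10:-→d11:-→d12:H1→d13:-→d14:-→d15:-→d16:-→d17:-→d18:-→d19:-→d20:H6→d21:-→d22:-→d23:-→d24:-→d25:-→d26:-→d27:-→d28:H4 -> H4
  + 216.240.0.0/12 (H4) depth=12
  + 170.205.54.128/25 (H6) depth=25
  - 170.205.54.142/32 clear@32
  lookup 216.68.86.136: bits 11011000 walk d0:H1→d1:-→d2:-→d3:-→d4:-→d5:-→d6:-→d7:H4→d8:- -> H4
  lookup 216.252.112.7: bits 1101100011111100011100 walk d0:H1→d1:-→d2:-→d3:-→d4:-→d5:-→d6:-→d7:H4→d8:-→d9:-→d10:-→d11:-→d12:H4→d13:H2→d14:-→d15:-→d16:-→d17:-→d18:-→d19:-→d20:H1→d21:-→d22:- -> H1
  + 170.205.54.128/28 (H1) depth=28
  lookup 170.205.54.128: bits 1010101011001101001101101000 walk d0:H1→d1:-→d2:-→d3:-→d4:-→d5:-→d6:-→d7:-→d8:-→d9:-→d10:-→d11:-→d12:H1→d13:-→d14:-→d15:-→d16:-→d17:-→d18:-→d19:-→d20:H6→d21:-→d22:-→d23:-→d24:-→d25:H6→d26:-→d27:-→d28:H1 -> H1
  lookup 170.205.54.131: bits 1010101011001101001101101000 walk d0:H1→d1:-→d2:-→d3:-→d4:-→d5:-→d6:-→d7:-→d8:-→d9:-→d10:-→d11:-→d12:H1→d13:-→d14:-→d15:-→d16:-→d17:-→d18:-→d19:-→d20:H6→d21:-→d22:-→d23:-→d24:-→d25:H6→d26:-→d27:-→d28:H1 -> H1
  lookup 216.252.113.75: bits 1101100011111100011100 walk d0:H1→d1:-→d2:-→d3:-→d4:-→d5:-→d6:-→d7:H4→d8:-→d9:-→d10:-→d11:-→d12:H4→d13:H2→d14:-→d15:-→d16:-→d17:-→d18:-→d19:-→d20:H1→d21:-→d22:- -> H1
  lookup 170.205.48.1: bits 101010101100110100110 walk d0:H1→d1:-→d2:-→d3:-→d4:-→d5:-→d6:-→d7:-→d8:-→d9:-→d10:-→d11:-→d12:H1→d13:-→d14:-→d15:-→d16:-→d17:-→d18:-→d19:-→d20:H6→d21:- -> H6

== LOOKUPS ==
["H1","H1","no-route","H1","H2","H2","H2","H4","H4","H1","H1","H1","H1","H6"]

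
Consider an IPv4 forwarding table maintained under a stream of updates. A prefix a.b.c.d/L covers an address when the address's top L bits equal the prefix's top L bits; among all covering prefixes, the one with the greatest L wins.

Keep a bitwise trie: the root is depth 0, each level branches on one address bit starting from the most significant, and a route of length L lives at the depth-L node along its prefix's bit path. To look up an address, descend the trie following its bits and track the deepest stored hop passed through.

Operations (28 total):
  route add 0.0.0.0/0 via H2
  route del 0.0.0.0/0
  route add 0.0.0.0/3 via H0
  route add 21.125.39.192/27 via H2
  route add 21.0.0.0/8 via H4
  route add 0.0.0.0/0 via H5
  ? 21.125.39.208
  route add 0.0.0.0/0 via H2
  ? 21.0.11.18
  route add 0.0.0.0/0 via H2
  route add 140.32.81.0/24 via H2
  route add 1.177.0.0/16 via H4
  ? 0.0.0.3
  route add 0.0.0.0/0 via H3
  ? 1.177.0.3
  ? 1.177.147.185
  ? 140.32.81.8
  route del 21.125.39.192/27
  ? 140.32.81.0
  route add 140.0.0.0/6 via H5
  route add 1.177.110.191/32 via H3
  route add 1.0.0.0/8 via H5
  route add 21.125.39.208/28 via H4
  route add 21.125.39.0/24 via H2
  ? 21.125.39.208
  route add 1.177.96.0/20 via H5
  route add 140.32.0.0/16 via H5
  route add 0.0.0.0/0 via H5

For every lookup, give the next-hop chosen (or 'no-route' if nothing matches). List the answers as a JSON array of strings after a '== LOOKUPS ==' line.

Apply in order:
  add 0.0.0.0/0 -> H2 at depth 0
  - 0.0.0.0/0 clear@0
  add 0.0.0.0/3 -> H0 at depth 3
  add 21.125.39.192/27 -> H2 at depth 27
  add 21.0.0.0/8 -> H4 at depth 8
  add 0.0.0.0/0 -> H5 at depth 0
  Q 21.125.39.208: descend 000101010111110100100111110 ; hops seen [H5,H0,H4,H2] ; pick H2
  add 0.0.0.0/0 -> H2 at depth 0
  Q 21.0.11.18: descend 000101010 ; hops seen [H2,H0,H4] ; pick H4
  add 0.0.0.0/0 -> H2 at depth 0
  add 140.32.81.0/24 -> H2 at depth 24
  add 1.177.0.0/16 -> H4 at depth 16
  Q 0.0.0.3: descend 0000000 ; hops seen [H2,H0] ; pick H0
  add 0.0.0.0/0 -> H3 at depth 0
  Q 1.177.0.3: descend 0000000110110001 ; hops seen [H3,H0,H4] ; pick H4
  Q 1.177.147.185: descend 0000000110110001 ; hops seen [H3,H0,H4] ; pick H4
  Q 140.32.81.8: descend 100011000010000001010001 ; hops seen [H3,H2] ; pick H2
  - 21.125.39.192/27 clear@27
  Q 140.32.81.0: descend 100011000010000001010001 ; hops seen [H3,H2] ; pick H2
  add 140.0.0.0/6 -> H5 at depth 6
  add 1.177.110.191/32 -> H3 at depth 32
  add 1.0.0.0/8 -> H5 at depth 8
  add 21.125.39.208/28 -> H4 at depth 28
  add 21.125.39.0/24 -> H2 at depth 24
  Q 21.125.39.208: descend 0001010101111101001001111101 ; hops seen [H3,H0,H4,H2,H4] ; pick H4
  add 1.177.96.0/20 -> H5 at depth 20
  add 140.32.0.0/16 -> H5 at depth 16
  add 0.0.0.0/0 -> H5 at depth 0

== LOOKUPS ==
["H2","H4","H0","H4","H4","H2","H2","H4"]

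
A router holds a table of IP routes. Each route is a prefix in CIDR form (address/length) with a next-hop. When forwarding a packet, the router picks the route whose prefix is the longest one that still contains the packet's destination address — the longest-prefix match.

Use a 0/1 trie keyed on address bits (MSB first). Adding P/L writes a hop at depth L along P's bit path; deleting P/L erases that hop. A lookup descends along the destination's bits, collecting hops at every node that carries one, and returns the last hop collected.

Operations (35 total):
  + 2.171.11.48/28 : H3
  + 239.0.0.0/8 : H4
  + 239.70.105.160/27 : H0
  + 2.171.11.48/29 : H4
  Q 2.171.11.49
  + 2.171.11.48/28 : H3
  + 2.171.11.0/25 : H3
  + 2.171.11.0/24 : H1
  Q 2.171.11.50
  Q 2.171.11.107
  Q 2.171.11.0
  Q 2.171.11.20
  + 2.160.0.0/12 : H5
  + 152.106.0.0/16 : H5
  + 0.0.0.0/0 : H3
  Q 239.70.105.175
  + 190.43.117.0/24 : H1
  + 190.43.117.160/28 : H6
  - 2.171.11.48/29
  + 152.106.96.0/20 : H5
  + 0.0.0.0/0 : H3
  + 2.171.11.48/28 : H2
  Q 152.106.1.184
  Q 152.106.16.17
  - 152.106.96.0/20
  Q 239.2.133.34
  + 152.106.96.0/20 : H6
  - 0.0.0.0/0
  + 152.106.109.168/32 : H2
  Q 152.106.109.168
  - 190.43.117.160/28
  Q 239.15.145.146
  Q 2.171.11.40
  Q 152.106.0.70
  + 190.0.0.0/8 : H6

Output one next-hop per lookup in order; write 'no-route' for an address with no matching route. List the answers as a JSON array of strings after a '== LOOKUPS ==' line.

Apply in order:
  add 2.171.11.48/28 -> H3 at depth 28
  add 239.0.0.0/8 -> H4 at depth 8
  add 239.70.105.160/27 -> H0 at depth 27
  add 2.171.11.48/29 -> H4 at depth 29
  ? 2.171.11.49  path d0:-→d1:-→d2:-→d3:-→d4:-→d5:-→d6:-→d7:-→d8:-→d9:-→d10:-→d11:-→d12:-→d13:-→d14:-→d15:-→d16:-→d17:-→d18:-→d19:-→d20:-→d21:-→d22:-→d23:-→d24:-→d25:-→d26:-→d27:-→d28:H3→d29:H4  best=H4
  add 2.171.11.48/28 -> H3 at depth 28
  add 2.171.11.0/25 -> H3 at depth 25
  add 2.171.11.0/24 -> H1 at depth 24
  ? 2.171.11.50  path d0:-→d1:-→d2:-→d3:-→d4:-→d5:-→d6:-→d7:-→d8:-→d9:-→d10:-→d11:-→d12:-→d13:-→d14:-→d15:-→d16:-→d17:-→d18:-→d19:-→d20:-→d21:-→d22:-→d23:-→d24:H1→d25:H3→d26:-→d27:-→d28:H3→d29:H4  best=H4
  ? 2.171.11.107  path d0:-→d1:-→d2:-→d3:-→d4:-→d5:-→d6:-→d7:-→d8:-→d9:-→d10:-→d11:-→d12:-→d13:-→d14:-→d15:-→d16:-→d17:-→d18:-→d19:-→d20:-→d21:-→d22:-→d23:-→d24:H1→d25:H3  best=H3
  ? 2.171.11.0  path d0:-→d1:-→d2:-→d3:-→d4:-→d5:-→d6:-→d7:-→d8:-→d9:-→d10:-→d11:-→d12:-→d13:-→d14:-→d15:-→d16:-→d17:-→d18:-→d19:-→d20:-→d21:-→d22:-→d23:-→d24:H1→d25:H3→d26:-  best=H3
  ? 2.171.11.20  path d0:-→d1:-→d2:-→d3:-→d4:-→d5:-→d6:-→d7:-→d8:-→d9:-→d10:-→d11:-→d12:-→d13:-→d14:-→d15:-→d16:-→d17:-→d18:-→d19:-→d20:-→d21:-→d22:-→d23:-→d24:H1→d25:H3→d26:-  best=H3
  add 2.160.0.0/12 -> H5 at depth 12
  add 152.106.0.0/16 -> H5 at depth 16
  add 0.0.0.0/0 -> H3 at depth 0
  ? 239.70.105.175  path d0:H3→d1:-→d2:-→d3:-→d4:-→d5:-→d6:-→d7:-→d8:H4→d9:-→d10:-→d11:-→d12:-→d13:-→d14:-→d15:-→d16:-→d17:-→d18:-→d19:-→d20:-→d21:-→d22:-→d23:-→d24:-→d25:-→d26:-→d27:H0  best=H0
  add 190.43.117.0/24 -> H1 at depth 24
  add 190.43.117.160/28 -> H6 at depth 28
  del 2.171.11.48/29 (clear depth 29)
  add 152.106.96.0/20 -> H5 at depth 20
  add 0.0.0.0/0 -> H3 at depth 0
  add 2.171.11.48/28 -> H2 at depth 28
  ? 152.106.1.184  path d0:H3→d1:-→d2:-→d3:-→d4:-→d5:-→d6:-→d7:-→d8:-→d9:-→d10:-→d11:-→d12:-→d13:-→d14:-→d15:-→d16:H5→d17:-  best=H5
  ? 152.106.16.17  path d0:H3→d1:-→d2:-→d3:-→d4:-→d5:-→d6:-→d7:-→d8:-→d9:-→d10:-→d11:-→d12:-→d13:-→d14:-→d15:-→d16:H5→d17:-  best=H5
  del 152.106.96.0/20 (clear depth 20)
  ? 239.2.133.34  path d0:H3→d1:-→d2:-→d3:-→d4:-→d5:-→d6:-→d7:-→d8:H4→d9:-  best=H4
  add 152.106.96.0/20 -> H6 at depth 20
  del 0.0.0.0/0 (clear depth 0)
  add 152.106.109.168/32 -> H2 at depth 32
  ? 152.106.109.168  path d0:-→d1:-→d2:-→d3:-→d4:-→d5:-→d6:-→d7:-→d8:-→d9:-→d10:-→d11:-→d12:-→d13:-→d14:-→d15:-→d16:H5→d17:-→d18:-→d19:-→d20:H6→d21:-→d22:-→d23:-→d24:-→d25:-→d26:-→d27:-→d28:-→d29:-→d30:-→d31:-→d32:H2  best=H2
  del 190.43.117.160/28 (clear depth 28)
  ? 239.15.145.146  path d0:-→d1:-→d2:-→d3:-→d4:-→d5:-→d6:-→d7:-→d8:H4→d9:-  best=H4
  ? 2.171.11.40  path d0:-→d1:-→d2:-→d3:-→d4:-→d5:-→d6:-→d7:-→d8:-→d9:-→d10:-→d11:-→d12:H5→d13:-→d14:-→d15:-→d16:-→d17:-→d18:-→d19:-→d20:-→d21:-→d22:-→d23:-→d24:H1→d25:H3→d26:-→d27:-  best=H3
  ? 152.106.0.70  path d0:-→d1:-→d2:-→d3:-→d4:-→d5:-→d6:-→d7:-→d8:-→d9:-→d10:-→d11:-→d12:-→d13:-→d14:-→d15:-→d16:H5→d17:-  best=H5
  add 190.0.0.0/8 -> H6 at depth 8

== LOOKUPS ==
["H4","H4","H3","H3","H3","H0","H5","H5","H4","H2","H4","H3","H5"]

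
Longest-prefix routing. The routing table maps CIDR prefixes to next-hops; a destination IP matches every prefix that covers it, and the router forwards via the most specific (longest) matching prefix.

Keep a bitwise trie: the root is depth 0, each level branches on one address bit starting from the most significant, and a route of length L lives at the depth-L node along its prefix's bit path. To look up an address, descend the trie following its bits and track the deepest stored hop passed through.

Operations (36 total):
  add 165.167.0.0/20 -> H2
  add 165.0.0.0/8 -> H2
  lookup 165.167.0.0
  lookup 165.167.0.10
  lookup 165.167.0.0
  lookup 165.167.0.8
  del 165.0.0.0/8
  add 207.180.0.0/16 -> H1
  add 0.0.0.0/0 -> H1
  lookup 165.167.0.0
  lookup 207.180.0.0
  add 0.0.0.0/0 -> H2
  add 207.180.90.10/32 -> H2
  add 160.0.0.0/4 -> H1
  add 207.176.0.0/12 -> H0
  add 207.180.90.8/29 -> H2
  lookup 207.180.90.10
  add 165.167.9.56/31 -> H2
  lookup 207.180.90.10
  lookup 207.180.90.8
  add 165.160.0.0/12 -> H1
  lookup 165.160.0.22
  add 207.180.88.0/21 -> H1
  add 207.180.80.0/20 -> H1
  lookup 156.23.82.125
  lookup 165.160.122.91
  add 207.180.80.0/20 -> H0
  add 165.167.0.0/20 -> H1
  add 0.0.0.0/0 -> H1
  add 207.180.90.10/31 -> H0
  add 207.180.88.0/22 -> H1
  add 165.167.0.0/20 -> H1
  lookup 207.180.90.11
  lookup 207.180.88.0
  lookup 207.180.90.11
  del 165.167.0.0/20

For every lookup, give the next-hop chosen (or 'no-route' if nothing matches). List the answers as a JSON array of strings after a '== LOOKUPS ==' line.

Process each operation:
  add 165.167.0.0/20 -> H2 at depth 20
  add 165.0.0.0/8 -> H2 at depth 8
  lookup 165.167.0.0: bits 10100101101001110000 walk d0:-→d1:-→d2:-→d3:-→d4:-→d5:-→d6:-→d7:-→d8:H2→d9:-→d10:-→d11:-→d12:-→d13:-→d14:-→d15:-→d16:-→d17:-→d18:-→d19:-→d20:H2 -> H2
  lookup 165.167.0.10: bits 10100101101001110000 walk d0:-→d1:-→d2:-→d3:-→d4:-→d5:-→d6:-→d7:-→d8:H2→d9:-→d10:-→d11:-→d12:-→d13:-→d14:-→d15:-→d16:-→d17:-→d18:-→d19:-→d20:H2 -> H2
  lookup 165.167.0.0: bits 10100101101001110000 walk d0:-→d1:-→d2:-→d3:-→d4:-→d5:-→d6:-→d7:-→d8:H2→d9:-→d10:-→d11:-→d12:-→d13:-→d14:-→d15:-→d16:-→d17:-→d18:-→d19:-→d20:H2 -> H2
  lookup 165.167.0.8: bits 10100101101001110000 walk d0:-→d1:-→d2:-→d3:-→d4:-→d5:-→d6:-→d7:-→d8:H2→d9:-→d10:-→d11:-→d12:-→d13:-→d14:-→d15:-→d16:-→d17:-→d18:-→d19:-→d20:H2 -> H2
  del 165.0.0.0/8 (clear depth 8)
  add 207.180.0.0/16 -> H1 at depth 16
  add 0.0.0.0/0 -> H1 at depth 0
  lookup 165.167.0.0: bits 10100101101001110000 walk d0:H1→d1:-→d2:-→d3:-→d4:-→d5:-→d6:-→d7:-→d8:-→d9:-→d10:-→d11:-→d12:-→d13:-→d14:-→d15:-→d16:-→d17:-→d18:-→d19:-→d20:H2 -> H2
  lookup 207.180.0.0: bits 1100111110110100 walk d0:H1→d1:-→d2:-→d3:-→d4:-→d5:-→d6:-→d7:-→d8:-→d9:-→d10:-→d11:-→d12:-→d13:-→d14:-→d15:-→d16:H1 -> H1
  add 0.0.0.0/0 -> H2 at depth 0
  add 207.180.90.10/32 -> H2 at depth 32
  add 160.0.0.0/4 -> H1 at depth 4
  add 207.176.0.0/12 -> H0 at depth 12
  add 207.180.90.8/29 -> H2 at depth 29
  lookup 207.180.90.10: bits 11001111101101000101101000001010 walk d0:H2→d1:-→d2:-→d3:-→d4:-→d5:-→d6:-→d7:-→d8:-→d9:-→d10:-→d11:-→d12:H0→d13:-→d14:-→d15:-→d16:H1→d17:-→d18:-→d19:-→d20:-→d21:-→d22:-→d23:-→d24:-→d25:-→d26:-→d27:-→d28:-→d29:H2→d30:-→d31:-→d32:H2 -> H2
  add 165.167.9.56/31 -> H2 at depth 31
  lookup 207.180.90.10: bits 11001111101101000101101000001010 walk d0:H2→d1:-→d2:-→d3:-→d4:-→d5:-→d6:-→d7:-→d8:-→d9:-→d10:-→d11:-→d12:H0→d13:-→d14:-→d15:-→d16:H1→d17:-→d18:-→d19:-→d20:-→d21:-→d22:-→d23:-→d24:-→d25:-→d26:-→d27:-→d28:-→d29:H2→d30:-→d31:-→d32:H2 -> H2
  lookup 207.180.90.8: bits 110011111011010001011010000010 walk d0:H2→d1:-→d2:-→d3:-→d4:-→d5:-→d6:-→d7:-→d8:-→d9:-→d10:-→d11:-→d12:H0→d13:-→d14:-→d15:-→d16:H1→d17:-→d18:-→d19:-→d20:-→d21:-→d22:-→d23:-→d24:-→d25:-→d26:-→d27:-→d28:-→d29:H2→d30:- -> H2
  add 165.160.0.0/12 -> H1 at depth 12
  lookup 165.160.0.22: bits 1010010110100 walk d0:H2→d1:-→d2:-→d3:-→d4:H1→d5:-→d6:-→d7:-→d8:-→d9:-→d10:-→d11:-→d12:H1→d13:- -> H1
  add 207.180.88.0/21 -> H1 at depth 21
  add 207.180.80.0/20 -> H1 at depth 20
  lookup 156.23.82.125: bits 10 walk d0:H2→d1:-→d2:- -> H2
  lookup 165.160.122.91: bits 1010010110100 walk d0:H2→d1:-→d2:-→d3:-→d4:H1→d5:-→d6:-→d7:-→d8:-→d9:-→d10:-→d11:-→d12:H1→d13:- -> H1
  add 207.180.80.0/20 -> H0 at depth 20
  add 165.167.0.0/20 -> H1 at depth 20
  add 0.0.0.0/0 -> H1 at depth 0
  add 207.180.90.10/31 -> H0 at depth 31
  add 207.180.88.0/22 -> H1 at depth 22
  add 165.167.0.0/20 -> H1 at depth 20
  lookup 207.180.90.11: bits 1100111110110100010110100000101 walk d0:H1→d1:-→d2:-→d3:-→d4:-→d5:-→d6:-→d7:-→d8:-→d9:-→d10:-→d11:-→d12:H0→d13:-→d14:-→d15:-→d16:H1→d17:-→d18:-→d19:-→d20:H0→d21:H1→d22:H1→d23:-→d24:-→d25:-→d26:-→d27:-→d28:-→d29:H2→d30:-→d31:H0 -> H0
  lookup 207.180.88.0: bits 1100111110110100010110 walk d0:H1→d1:-→d2:-→d3:-→d4:-→d5:-→d6:-→d7:-→d8:-→d9:-→d10:-→d11:-→d12:H0→d13:-→d14:-→d15:-→d16:H1→d17:-→d18:-→d19:-→d20:H0→d21:H1→d22:H1 -> H1
  lookup 207.180.90.11: bits 1100111110110100010110100000101 walk d0:H1→d1:-→d2:-→d3:-→d4:-→d5:-→d6:-→d7:-→d8:-→d9:-→d10:-→d11:-→d12:H0→d13:-→d14:-→d15:-→d16:H1→d17:-→d18:-→d19:-→d20:H0→d21:H1→d22:H1→d23:-→d24:-→d25:-→d26:-→d27:-→d28:-→d29:H2→d30:-→d31:H0 -> H0
  del 165.167.0.0/20 (clear depth 20)

== LOOKUPS ==
["H2","H2","H2","H2","H2","H1","H2","H2","H2","H1","H2","H1","H0","H1","H0"]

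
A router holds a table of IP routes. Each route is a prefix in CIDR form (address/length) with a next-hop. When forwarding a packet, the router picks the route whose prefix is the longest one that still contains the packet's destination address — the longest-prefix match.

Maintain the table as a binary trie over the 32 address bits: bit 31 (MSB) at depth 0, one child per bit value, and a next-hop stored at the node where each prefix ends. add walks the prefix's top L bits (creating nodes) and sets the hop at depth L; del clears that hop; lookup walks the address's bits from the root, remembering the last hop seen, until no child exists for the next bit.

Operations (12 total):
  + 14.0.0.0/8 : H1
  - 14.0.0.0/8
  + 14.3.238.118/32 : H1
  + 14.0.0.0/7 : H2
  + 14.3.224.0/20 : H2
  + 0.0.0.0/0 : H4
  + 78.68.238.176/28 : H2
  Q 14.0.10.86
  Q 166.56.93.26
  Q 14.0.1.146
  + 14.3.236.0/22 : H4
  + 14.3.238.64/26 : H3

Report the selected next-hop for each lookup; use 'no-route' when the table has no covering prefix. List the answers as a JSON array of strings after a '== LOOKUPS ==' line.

Apply in order:
  + 14.0.0.0/8 (H1) depth=8
  - 14.0.0.0/8 clear@8
  + 14.3.238.118/32 (H1) depth=32
  + 14.0.0.0/7 (H2) depth=7
  + 14.3.224.0/20 (H2) depth=20
  + 0.0.0.0/0 (H4) depth=0
  + 78.68.238.176/28 (H2) depth=28
  ? 14.0.10.86  path d0:H4→d1:-→d2:-→d3:-→d4:-→d5:-→d6:-→d7:H2→d8:-→d9:-→d10:-→d11:-→d12:-→d13:-→d14:-  best=H2
  ? 166.56.93.26  path d0:H4  best=H4
  ? 14.0.1.146  path d0:H4→d1:-→d2:-→d3:-→d4:-→d5:-→d6:-→d7:H2→d8:-→d9:-→d10:-→d11:-→d12:-→d13:-→d14:-  best=H2
  + 14.3.236.0/22 (H4) depth=22
  + 14.3.238.64/26 (H3) depth=26

== LOOKUPS ==
["H2","H4","H2"]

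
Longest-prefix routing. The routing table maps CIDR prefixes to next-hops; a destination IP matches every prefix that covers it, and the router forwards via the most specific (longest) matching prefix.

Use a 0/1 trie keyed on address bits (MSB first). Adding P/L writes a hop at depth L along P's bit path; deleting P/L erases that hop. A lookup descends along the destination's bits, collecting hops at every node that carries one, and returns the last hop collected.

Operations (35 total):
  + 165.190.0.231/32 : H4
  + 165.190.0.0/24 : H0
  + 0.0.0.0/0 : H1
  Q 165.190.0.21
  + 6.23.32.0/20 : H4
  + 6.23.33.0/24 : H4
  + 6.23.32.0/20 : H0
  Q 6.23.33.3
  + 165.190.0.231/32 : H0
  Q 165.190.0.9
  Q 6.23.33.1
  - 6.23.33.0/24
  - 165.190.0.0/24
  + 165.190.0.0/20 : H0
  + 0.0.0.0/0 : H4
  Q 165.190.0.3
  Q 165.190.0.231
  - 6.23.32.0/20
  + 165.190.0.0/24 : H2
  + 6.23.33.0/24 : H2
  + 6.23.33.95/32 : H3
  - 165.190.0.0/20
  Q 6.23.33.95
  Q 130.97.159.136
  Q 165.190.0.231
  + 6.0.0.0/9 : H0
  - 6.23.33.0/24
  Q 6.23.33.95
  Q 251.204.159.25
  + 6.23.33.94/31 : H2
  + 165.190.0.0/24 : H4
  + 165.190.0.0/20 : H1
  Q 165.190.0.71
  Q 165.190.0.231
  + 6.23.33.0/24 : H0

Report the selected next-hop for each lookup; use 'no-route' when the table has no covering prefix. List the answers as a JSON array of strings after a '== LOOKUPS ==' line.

Trace:
  + 165.190.0.231/32 (H4) depth=32
  + 165.190.0.0/24 (H0) depth=24
  + 0.0.0.0/0 (H1) depth=0
  ? 165.190.0.21  path d0:H1→d1:-→d2:-→d3:-→d4:-→d5:-→d6:-→d7:-→d8:-→d9:-→d10:-→d11:-→d12:-→d13:-→d14:-→d15:-→d16:-→d17:-→d18:-→d19:-→d20:-→d21:-→d22:-→d23:-→d24:H0  best=H0
  + 6.23.32.0/20 (H4) depth=20
  + 6.23.33.0/24 (H4) depth=24
  + 6.23.32.0/20 (H0) depth=20
  ? 6.23.33.3  path d0:H1→d1:-→d2:-→d3:-→d4:-→d5:-→d6:-→d7:-→d8:-→d9:-→d10:-→d11:-→d12:-→d13:-→d14:-→d15:-→d16:-→d17:-→d18:-→d19:-→d20:H0→d21:-→d22:-→d23:-→d24:H4  best=H4
  + 165.190.0.231/32 (H0) depth=32
  ? 165.190.0.9  path d0:H1→d1:-→d2:-→d3:-→d4:-→d5:-→d6:-→d7:-→d8:-→d9:-→d10:-→d11:-→d12:-→d13:-→d14:-→d15:-→d16:-→d17:-→d18:-→d19:-→d20:-→d21:-→d22:-→d23:-→d24:H0  best=H0
  ? 6.23.33.1  path d0:H1→d1:-→d2:-→d3:-→d4:-→d5:-→d6:-→d7:-→d8:-→d9:-→d10:-→d11:-→d12:-→d13:-→d14:-→d15:-→d16:-→d17:-→d18:-→d19:-→d20:H0→d21:-→d22:-→d23:-→d24:H4  best=H4
  - 6.23.33.0/24 clear@24
  - 165.190.0.0/24 clear@24
  + 165.190.0.0/20 (H0) depth=20
  + 0.0.0.0/0 (H4) depth=0
  ? 165.190.0.3  path d0:H4→d1:-→d2:-→d3:-→d4:-→d5:-→d6:-→d7:-→d8:-→d9:-→d10:-→d11:-→d12:-→d13:-→d14:-→d15:-→d16:-→d17:-→d18:-→d19:-→d20:H0→d21:-→d22:-→d23:-→d24:-  best=H0
  ? 165.190.0.231  path d0:H4→d1:-→d2:-→d3:-→d4:-→d5:-→d6:-→d7:-→d8:-→d9:-→d10:-→d11:-→d12:-→d13:-→d14:-→d15:-→d16:-→d17:-→d18:-→d19:-→d20:H0→d21:-→d22:-→d23:-→d24:-→d25:-→d26:-→d27:-→d28:-→d29:-→d30:-→d31:-→d32:H0  best=H0
  - 6.23.32.0/20 clear@20
  + 165.190.0.0/24 (H2) depth=24
  + 6.23.33.0/24 (H2) depth=24
  + 6.23.33.95/32 (H3) depth=32
  - 165.190.0.0/20 clear@20
  ? 6.23.33.95  path d0:H4→d1:-→d2:-→d3:-→d4:-→d5:-→d6:-→d7:-→d8:-→d9:-→d10:-→d11:-→d12:-→d13:-→d14:-→d15:-→d16:-→d17:-→d18:-→d19:-→d20:-→d21:-→d22:-→d23:-→d24:H2→d25:-→d26:-→d27:-→d28:-→d29:-→d30:-→d31:-→d32:H3  best=H3
  ? 130.97.159.136  path d0:H4→d1:-→d2:-  best=H4
  ? 165.190.0.231  path d0:H4→d1:-→d2:-→d3:-→d4:-→d5:-→d6:-→d7:-→d8:-→d9:-→d10:-→d11:-→d12:-→d13:-→d14:-→d15:-→d16:-→d17:-→d18:-→d19:-→d20:-→d21:-→d22:-→d23:-→d24:H2→d25:-→d26:-→d27:-→d28:-→d29:-→d30:-→d31:-→d32:H0  best=H0
  + 6.0.0.0/9 (H0) depth=9
  - 6.23.33.0/24 clear@24
  ? 6.23.33.95  path d0:H4→d1:-→d2:-→d3:-→d4:-→d5:-→d6:-→d7:-→d8:-→d9:H0→d10:-→d11:-→d12:-→d13:-→d14:-→d15:-→d16:-→d17:-→d18:-→d19:-→d20:-→d21:-→d22:-→d23:-→d24:-→d25:-→d26:-→d27:-→d28:-→d29:-→d30:-→d31:-→d32:H3  best=H3
  ? 251.204.159.25  path d0:H4→d1:-  best=H4
  + 6.23.33.94/31 (H2) depth=31
  + 165.190.0.0/24 (H4) depth=24
  + 165.190.0.0/20 (H1) depth=20
  ? 165.190.0.71  path d0:H4→d1:-→d2:-→d3:-→d4:-→d5:-→d6:-→d7:-→d8:-→d9:-→d10:-→d11:-→d12:-→d13:-→d14:-→d15:-→d16:-→d17:-→d18:-→d19:-→d20:H1→d21:-→d22:-→d23:-→d24:H4  best=H4
  ? 165.190.0.231  path d0:H4→d1:-→d2:-→d3:-→d4:-→d5:-→d6:-→d7:-→d8:-→d9:-→d10:-→d11:-→d12:-→d13:-→d14:-→d15:-→d16:-→d17:-→d18:-→d19:-→d20:H1→d21:-→d22:-→d23:-→d24:H4→d25:-→d26:-→d27:-→d28:-→d29:-→d30:-→d31:-→d32:H0  best=H0
  + 6.23.33.0/24 (H0) depth=24

== LOOKUPS ==
["H0","H4","H0","H4","H0","H0","H3","H4","H0","H3","H4","H4","H0"]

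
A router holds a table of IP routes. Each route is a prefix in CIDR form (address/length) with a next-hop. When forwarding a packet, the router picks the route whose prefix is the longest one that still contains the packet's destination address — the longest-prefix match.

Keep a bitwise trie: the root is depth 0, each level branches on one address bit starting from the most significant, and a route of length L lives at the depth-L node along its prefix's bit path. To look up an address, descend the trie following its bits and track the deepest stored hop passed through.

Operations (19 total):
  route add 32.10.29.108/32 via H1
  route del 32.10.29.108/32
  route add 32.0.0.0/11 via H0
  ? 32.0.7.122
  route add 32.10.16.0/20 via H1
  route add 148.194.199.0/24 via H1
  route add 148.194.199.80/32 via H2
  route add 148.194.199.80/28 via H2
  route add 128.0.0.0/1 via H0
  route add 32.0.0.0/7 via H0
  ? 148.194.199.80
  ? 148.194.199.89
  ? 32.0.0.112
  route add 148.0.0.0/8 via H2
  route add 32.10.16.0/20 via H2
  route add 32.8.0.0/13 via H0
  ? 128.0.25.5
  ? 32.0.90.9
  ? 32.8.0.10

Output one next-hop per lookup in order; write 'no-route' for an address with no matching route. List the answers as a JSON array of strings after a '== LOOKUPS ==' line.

Trace:
  add 32.10.29.108/32 -> H1 at depth 32
  del 32.10.29.108/32 (clear depth 32)
  add 32.0.0.0/11 -> H0 at depth 11
  ? 32.0.7.122  path d0:-→d1:-→d2:-→d3:-→d4:-→d5:-→d6:-→d7:-→d8:-→d9:-→d10:-→d11:H0→d12:-  best=H0
  add 32.10.16.0/20 -> H1 at depth 20
  add 148.194.199.0/24 -> H1 at depth 24
  add 148.194.199.80/32 -> H2 at depth 32
  add 148.194.199.80/28 -> H2 at depth 28
  add 128.0.0.0/1 -> H0 at depth 1
  add 32.0.0.0/7 -> H0 at depth 7
  ? 148.194.199.80  path d0:-→d1:H0→d2:-→d3:-→d4:-→d5:-→d6:-→d7:-→d8:-→d9:-→d10:-→d11:-→d12:-→d13:-→d14:-→d15:-→d16:-→d17:-→d18:-→d19:-→d20:-→d21:-→d22:-→d23:-→d24:H1→d25:-→d26:-→d27:-→d28:H2→d29:-→d30:-→d31:-→d32:H2  best=H2
  ? 148.194.199.89  path d0:-→d1:H0→d2:-→d3:-→d4:-→d5:-→d6:-→d7:-→d8:-→d9:-→d10:-→d11:-→d12:-→d13:-→d14:-→d15:-→d16:-→d17:-→d18:-→d19:-→d20:-→d21:-→d22:-→d23:-→d24:H1→d25:-→d26:-→d27:-→d28:H2  best=H2
  ? 32.0.0.112  path d0:-→d1:-→d2:-→d3:-→d4:-→d5:-→d6:-→d7:H0→d8:-→d9:-→d10:-→d11:H0→d12:-  best=H0
  add 148.0.0.0/8 -> H2 at depth 8
  add 32.10.16.0/20 -> H2 at depth 20
  add 32.8.0.0/13 -> H0 at depth 13
  ? 128.0.25.5  path d0:-→d1:H0→d2:-→d3:-  best=H0
  ? 32.0.90.9  path d0:-→d1:-→d2:-→d3:-→d4:-→d5:-→d6:-→d7:H0→d8:-→d9:-→d10:-→d11:H0→d12:-  best=H0
  ? 32.8.0.10  path d0:-→d1:-→d2:-→d3:-→d4:-→d5:-→d6:-→d7:H0→d8:-→d9:-→d10:-→d11:H0→d12:-→d13:H0→d14:-  best=H0

== LOOKUPS ==
["H0","H2","H2","H0","H0","H0","H0"]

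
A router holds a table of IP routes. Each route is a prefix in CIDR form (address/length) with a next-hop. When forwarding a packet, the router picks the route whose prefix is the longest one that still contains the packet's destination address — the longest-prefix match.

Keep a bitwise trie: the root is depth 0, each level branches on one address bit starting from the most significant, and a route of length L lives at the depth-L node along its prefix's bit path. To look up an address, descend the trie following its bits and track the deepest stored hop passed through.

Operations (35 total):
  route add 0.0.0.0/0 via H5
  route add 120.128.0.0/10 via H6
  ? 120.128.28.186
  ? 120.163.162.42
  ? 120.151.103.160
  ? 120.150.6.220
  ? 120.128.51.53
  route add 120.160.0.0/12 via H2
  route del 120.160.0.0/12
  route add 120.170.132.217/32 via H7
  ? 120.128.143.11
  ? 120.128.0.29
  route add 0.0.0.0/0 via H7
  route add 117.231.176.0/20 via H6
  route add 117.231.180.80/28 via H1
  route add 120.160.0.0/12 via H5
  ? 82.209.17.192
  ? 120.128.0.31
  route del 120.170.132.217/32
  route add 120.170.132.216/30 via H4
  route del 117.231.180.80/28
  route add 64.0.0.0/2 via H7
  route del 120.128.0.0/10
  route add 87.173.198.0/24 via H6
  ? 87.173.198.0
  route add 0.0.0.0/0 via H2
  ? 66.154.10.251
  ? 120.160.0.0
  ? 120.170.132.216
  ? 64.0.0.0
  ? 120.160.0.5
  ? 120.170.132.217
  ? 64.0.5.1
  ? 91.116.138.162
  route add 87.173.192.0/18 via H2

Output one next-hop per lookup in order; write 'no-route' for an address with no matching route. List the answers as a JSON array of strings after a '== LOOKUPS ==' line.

Process each operation:
  + 0.0.0.0/0 (H5) depth=0
  + 120.128.0.0/10 (H6) depth=10
  ? 120.128.28.186  path d0:H5→d1:-→d2:-→d3:-→d4:-→d5:-→d6:-→d7:-→d8:-→d9:-→d10:H6  best=H6
  ? 120.163.162.42  path d0:H5→d1:-→d2:-→d3:-→d4:-→d5:-→d6:-→d7:-→d8:-→d9:-→d10:H6  best=H6
  ? 120.151.103.160  path d0:H5→d1:-→d2:-→d3:-→d4:-→d5:-→d6:-→d7:-→d8:-→d9:-→d10:H6  best=H6
  ? 120.150.6.220  path d0:H5→d1:-→d2:-→d3:-→d4:-→d5:-→d6:-→d7:-→d8:-→d9:-→d10:H6  best=H6
  ? 120.128.51.53  path d0:H5→d1:-→d2:-→d3:-→d4:-→d5:-→d6:-→d7:-→d8:-→d9:-→d10:H6  best=H6
  + 120.160.0.0/12 (H2) depth=12
  del 120.160.0.0/12 (clear depth 12)
  + 120.170.132.217/32 (H7) depth=32
  ? 120.128.143.11  path d0:H5→d1:-→d2:-→d3:-→d4:-→d5:-→d6:-→d7:-→d8:-→d9:-→d10:H6  best=H6
  ? 120.128.0.29  path d0:H5→d1:-→d2:-→d3:-→d4:-→d5:-→d6:-→d7:-→d8:-→d9:-→d10:H6  best=H6
  + 0.0.0.0/0 (H7) depth=0
  + 117.231.176.0/20 (H6) depth=20
  + 117.231.180.80/28 (H1) depth=28
  + 120.160.0.0/12 (H5) depth=12
  ? 82.209.17.192  path d0:H7→d1:-→d2:-  best=H7
  ? 120.128.0.31  path d0:H7→d1:-→d2:-→d3:-→d4:-→d5:-→d6:-→d7:-→d8:-→d9:-→d10:H6  best=H6
  del 120.170.132.217/32 (clear depth 32)
  + 120.170.132.216/30 (H4) depth=30
  del 117.231.180.80/28 (clear depth 28)
  + 64.0.0.0/2 (H7) depth=2
  del 120.128.0.0/10 (clear depth 10)
  + 87.173.198.0/24 (H6) depth=24
  ? 87.173.198.0  path d0:H7→d1:-→d2:H7→d3:-→d4:-→d5:-→d6:-→d7:-→d8:-→d9:-→d10:-→d11:-→d12:-→d13:-→d14:-→d15:-→d16:-→d17:-→d18:-→d19:-→d20:-→d21:-→d22:-→d23:-→d24:H6  best=H6
  + 0.0.0.0/0 (H2) depth=0
  ? 66.154.10.251  path d0:H2→d1:-→d2:H7→d3:-  best=H7
  ? 120.160.0.0  path d0:H2→d1:-→d2:H7→d3:-→d4:-→d5:-→d6:-→d7:-→d8:-→d9:-→d10:-→d11:-→d12:H5  best=H5
  ? 120.170.132.216  path d0:H2→d1:-→d2:H7→d3:-→d4:-→d5:-→d6:-→d7:-→d8:-→d9:-→d10:-→d11:-→d12:H5→d13:-→d14:-→d15:-→d16:-→d17:-→d18:-→d19:-→d20:-→d21:-→d22:-→d23:-→d24:-→d25:-→d26:-→d27:-→d28:-→d29:-→d30:H4→d31:-  best=H4
  ? 64.0.0.0  path d0:H2→d1:-→d2:H7→d3:-  best=H7
  ? 120.160.0.5  path d0:H2→d1:-→d2:H7→d3:-→d4:-→d5:-→d6:-→d7:-→d8:-→d9:-→d10:-→d11:-→d12:H5  best=H5
  ? 120.170.132.217  path d0:H2→d1:-→d2:H7→d3:-→d4:-→d5:-→d6:-→d7:-→d8:-→d9:-→d10:-→d11:-→d12:H5→d13:-→d14:-→d15:-→d16:-→d17:-→d18:-→d19:-→d20:-→d21:-→d22:-→d23:-→d24:-→d25:-→d26:-→d27:-→d28:-→d29:-→d30:H4→d31:-→d32:-  best=H4
  ? 64.0.5.1  path d0:H2→d1:-→d2:H7→d3:-  best=H7
  ? 91.116.138.162  path d0:H2→d1:-→d2:H7→d3:-→d4:-  best=H7
  + 87.173.192.0/18 (H2) depth=18

== LOOKUPS ==
["H6","H6","H6","H6","H6","H6","H6","H7","H6","H6","H7","H5","H4","H7","H5","H4","H7","H7"]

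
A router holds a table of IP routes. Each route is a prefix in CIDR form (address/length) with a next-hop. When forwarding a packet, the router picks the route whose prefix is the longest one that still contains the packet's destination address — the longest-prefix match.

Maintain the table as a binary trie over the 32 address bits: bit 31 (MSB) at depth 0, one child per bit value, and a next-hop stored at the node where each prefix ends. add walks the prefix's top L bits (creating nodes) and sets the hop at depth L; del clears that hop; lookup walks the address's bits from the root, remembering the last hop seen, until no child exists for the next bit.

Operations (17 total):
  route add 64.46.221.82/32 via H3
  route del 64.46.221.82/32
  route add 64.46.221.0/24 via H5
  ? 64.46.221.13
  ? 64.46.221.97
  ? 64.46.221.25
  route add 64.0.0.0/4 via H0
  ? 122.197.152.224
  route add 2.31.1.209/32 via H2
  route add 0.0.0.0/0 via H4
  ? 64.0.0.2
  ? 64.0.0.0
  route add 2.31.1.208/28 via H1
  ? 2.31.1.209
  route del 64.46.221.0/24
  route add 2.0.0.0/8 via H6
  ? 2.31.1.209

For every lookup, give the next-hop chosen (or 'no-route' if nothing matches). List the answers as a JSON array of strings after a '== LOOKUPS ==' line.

Apply in order:
  + 64.46.221.82/32 (H3) depth=32
  - 64.46.221.82/32 clear@32
  + 64.46.221.0/24 (H5) depth=24
  ? 64.46.221.13  path d0:-→d1:-→d2:-→d3:-→d4:-→d5:-→d6:-→d7:-→d8:-→d9:-→d10:-→d11:-→d12:-→d13:-→d14:-→d15:-→d16:-→d17:-→d18:-→d19:-→d20:-→d21:-→d22:-→d23:-→d24:H5→d25:-  best=H5
  ? 64.46.221.97  path d0:-→d1:-→d2:-→d3:-→d4:-→d5:-→d6:-→d7:-→d8:-→d9:-→d10:-→d11:-→d12:-→d13:-→d14:-→d15:-→d16:-→d17:-→d18:-→d19:-→d20:-→d21:-→d22:-→d23:-→d24:H5→d25:-→d26:-  best=H5
  ? 64.46.221.25  path d0:-→d1:-→d2:-→d3:-→d4:-→d5:-→d6:-→d7:-→d8:-→d9:-→d10:-→d11:-→d12:-→d13:-→d14:-→d15:-→d16:-→d17:-→d18:-→d19:-→d20:-→d21:-→d22:-→d23:-→d24:H5→d25:-  best=H5
  + 64.0.0.0/4 (H0) depth=4
  ? 122.197.152.224  path d0:-→d1:-→d2:-  best=no-route
  + 2.31.1.209/32 (H2) depth=32
  + 0.0.0.0/0 (H4) depth=0
  ? 64.0.0.2  path d0:H4→d1:-→d2:-→d3:-→d4:H0→d5:-→d6:-→d7:-→d8:-→d9:-→d10:-  best=H0
  ? 64.0.0.0  path d0:H4→d1:-→d2:-→d3:-→d4:H0→d5:-→d6:-→d7:-→d8:-→d9:-→d10:-  best=H0
  + 2.31.1.208/28 (H1) depth=28
  ? 2.31.1.209  path d0:H4→d1:-→d2:-→d3:-→d4:-→d5:-→d6:-→d7:-→d8:-→d9:-→d10:-→d11:-→d12:-→d13:-→d14:-→d15:-→d16:-→d17:-→d18:-→d19:-→d20:-→d21:-→d22:-→d23:-→d24:-→d25:-→d26:-→d27:-→d28:H1→d29:-→d30:-→d31:-→d32:H2  best=H2
  - 64.46.221.0/24 clear@24
  + 2.0.0.0/8 (H6) depth=8
  ? 2.31.1.209  path d0:H4→d1:-→d2:-→d3:-→d4:-→d5:-→d6:-→d7:-→d8:H6→d9:-→d10:-→d11:-→d12:-→d13:-→d14:-→d15:-→d16:-→d17:-→d18:-→d19:-→d20:-→d21:-→d22:-→d23:-→d24:-→d25:-→d26:-→d27:-→d28:H1→d29:-→d30:-→d31:-→d32:H2  best=H2

== LOOKUPS ==
["H5","H5","H5","no-route","H0","H0","H2","H2"]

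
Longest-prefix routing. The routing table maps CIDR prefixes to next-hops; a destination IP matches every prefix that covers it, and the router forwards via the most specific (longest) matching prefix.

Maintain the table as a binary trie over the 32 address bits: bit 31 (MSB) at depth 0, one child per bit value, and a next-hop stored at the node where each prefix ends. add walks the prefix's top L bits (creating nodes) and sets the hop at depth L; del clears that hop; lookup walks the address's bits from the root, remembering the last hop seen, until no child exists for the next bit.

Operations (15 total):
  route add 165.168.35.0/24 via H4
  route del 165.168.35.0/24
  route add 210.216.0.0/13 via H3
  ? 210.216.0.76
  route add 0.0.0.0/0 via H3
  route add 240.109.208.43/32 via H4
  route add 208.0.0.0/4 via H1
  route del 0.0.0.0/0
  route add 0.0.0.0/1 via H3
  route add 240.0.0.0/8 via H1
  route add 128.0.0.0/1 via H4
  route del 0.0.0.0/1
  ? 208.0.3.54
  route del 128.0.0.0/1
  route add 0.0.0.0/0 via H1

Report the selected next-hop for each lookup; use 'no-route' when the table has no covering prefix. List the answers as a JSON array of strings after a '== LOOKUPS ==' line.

Process each operation:
  + 165.168.35.0/24 (H4) depth=24
  del 165.168.35.0/24 (clear depth 24)
  + 210.216.0.0/13 (H3) depth=13
  lookup 210.216.0.76: bits 1101001011011 walk d0:-→d1:-→d2:-→d3:-→d4:-→d5:-→d6:-→d7:-→d8:-→d9:-→d10:-→d11:-→d12:-→d13:H3 -> H3
  + 0.0.0.0/0 (H3) depth=0
  + 240.109.208.43/32 (H4) depth=32
  + 208.0.0.0/4 (H1) depth=4
  del 0.0.0.0/0 (clear depth 0)
  + 0.0.0.0/1 (H3) depth=1
  + 240.0.0.0/8 (H1) depth=8
  + 128.0.0.0/1 (H4) depth=1
  del 0.0.0.0/1 (clear depth 1)
  lookup 208.0.3.54: bits 110100 walk d0:-→d1:H4→d2:-→d3:-→d4:H1→d5:-→d6:- -> H1
  del 128.0.0.0/1 (clear depth 1)
  + 0.0.0.0/0 (H1) depth=0

== LOOKUPS ==
["H3","H1"]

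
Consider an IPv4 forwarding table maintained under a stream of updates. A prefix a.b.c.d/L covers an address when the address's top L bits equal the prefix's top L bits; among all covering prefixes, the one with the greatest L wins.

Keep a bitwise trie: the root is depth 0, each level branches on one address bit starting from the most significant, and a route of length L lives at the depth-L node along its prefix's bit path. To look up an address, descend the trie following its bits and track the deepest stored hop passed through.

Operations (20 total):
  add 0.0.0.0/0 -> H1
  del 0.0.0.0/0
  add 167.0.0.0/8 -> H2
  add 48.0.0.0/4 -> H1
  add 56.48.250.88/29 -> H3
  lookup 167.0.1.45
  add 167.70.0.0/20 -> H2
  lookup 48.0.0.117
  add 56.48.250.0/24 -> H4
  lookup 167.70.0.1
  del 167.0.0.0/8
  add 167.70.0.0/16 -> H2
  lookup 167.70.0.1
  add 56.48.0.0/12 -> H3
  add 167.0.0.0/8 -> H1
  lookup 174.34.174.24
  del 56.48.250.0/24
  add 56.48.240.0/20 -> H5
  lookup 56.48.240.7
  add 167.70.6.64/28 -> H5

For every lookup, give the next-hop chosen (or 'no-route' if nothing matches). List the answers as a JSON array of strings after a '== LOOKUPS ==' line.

Trace:
  add 0.0.0.0/0 -> H1 at depth 0
  - 0.0.0.0/0 clear@0
  add 167.0.0.0/8 -> H2 at depth 8
  add 48.0.0.0/4 -> H1 at depth 4
  add 56.48.250.88/29 -> H3 at depth 29
  ? 167.0.1.45  path d0:-→d1:-→d2:-→d3:-→d4:-→d5:-→d6:-→d7:-→d8:H2  best=H2
  add 167.70.0.0/20 -> H2 at depth 20
  ? 48.0.0.117  path d0:-→d1:-→d2:-→d3:-→d4:H1  best=H1
  add 56.48.250.0/24 -> H4 at depth 24
  ? 167.70.0.1  path d0:-→d1:-→d2:-→d3:-→d4:-→d5:-→d6:-→d7:-→d8:H2→d9:-→d10:-→d11:-→d12:-→d13:-→d14:-→d15:-→d16:-→d17:-→d18:-→d19:-→d20:H2  best=H2
  - 167.0.0.0/8 clear@8
  add 167.70.0.0/16 -> H2 at depth 16
  ? 167.70.0.1  path d0:-→d1:-→d2:-→d3:-→d4:-→d5:-→d6:-→d7:-→d8:-→d9:-→d10:-→d11:-→d12:-→d13:-→d14:-→d15:-→d16:H2→d17:-→d18:-→d19:-→d20:H2  best=H2
  add 56.48.0.0/12 -> H3 at depth 12
  add 167.0.0.0/8 -> H1 at depth 8
  ? 174.34.174.24  path d0:-→d1:-→d2:-→d3:-→d4:-  best=no-route
  - 56.48.250.0/24 clear@24
  add 56.48.240.0/20 -> H5 at depth 20
  ? 56.48.240.7  path d0:-→d1:-→d2:-→d3:-→d4:H1→d5:-→d6:-→d7:-→d8:-→d9:-→d10:-→d11:-→d12:H3→d13:-→d14:-→d15:-→d16:-→d17:-→d18:-→d19:-→d20:H5  best=H5
  add 167.70.6.64/28 -> H5 at depth 28

== LOOKUPS ==
["H2","H1","H2","H2","no-route","H5"]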